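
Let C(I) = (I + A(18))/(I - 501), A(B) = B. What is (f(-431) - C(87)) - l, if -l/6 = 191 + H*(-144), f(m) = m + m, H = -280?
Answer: 33424187/138 ≈ 2.4220e+5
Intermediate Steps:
f(m) = 2*m
C(I) = (18 + I)/(-501 + I) (C(I) = (I + 18)/(I - 501) = (18 + I)/(-501 + I))
l = -243066 (l = -6*(191 - 280*(-144)) = -6*(191 + 40320) = -6*40511 = -243066)
(f(-431) - C(87)) - l = (2*(-431) - (18 + 87)/(-501 + 87)) - 1*(-243066) = (-862 - 105/(-414)) + 243066 = (-862 - (-1)*105/414) + 243066 = (-862 - 1*(-35/138)) + 243066 = (-862 + 35/138) + 243066 = -118921/138 + 243066 = 33424187/138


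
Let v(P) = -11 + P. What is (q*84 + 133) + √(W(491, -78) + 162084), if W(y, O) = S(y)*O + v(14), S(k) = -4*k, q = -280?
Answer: -23387 + 3*√35031 ≈ -22826.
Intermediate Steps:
W(y, O) = 3 - 4*O*y (W(y, O) = (-4*y)*O + (-11 + 14) = -4*O*y + 3 = 3 - 4*O*y)
(q*84 + 133) + √(W(491, -78) + 162084) = (-280*84 + 133) + √((3 - 4*(-78)*491) + 162084) = (-23520 + 133) + √((3 + 153192) + 162084) = -23387 + √(153195 + 162084) = -23387 + √315279 = -23387 + 3*√35031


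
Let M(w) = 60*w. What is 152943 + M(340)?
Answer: 173343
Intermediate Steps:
152943 + M(340) = 152943 + 60*340 = 152943 + 20400 = 173343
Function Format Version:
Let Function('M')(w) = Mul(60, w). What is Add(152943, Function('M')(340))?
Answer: 173343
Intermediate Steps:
Add(152943, Function('M')(340)) = Add(152943, Mul(60, 340)) = Add(152943, 20400) = 173343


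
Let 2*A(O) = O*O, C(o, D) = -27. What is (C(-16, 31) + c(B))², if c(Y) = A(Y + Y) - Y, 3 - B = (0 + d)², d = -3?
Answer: 2601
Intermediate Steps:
A(O) = O²/2 (A(O) = (O*O)/2 = O²/2)
B = -6 (B = 3 - (0 - 3)² = 3 - 1*(-3)² = 3 - 1*9 = 3 - 9 = -6)
c(Y) = -Y + 2*Y² (c(Y) = (Y + Y)²/2 - Y = (2*Y)²/2 - Y = (4*Y²)/2 - Y = 2*Y² - Y = -Y + 2*Y²)
(C(-16, 31) + c(B))² = (-27 - 6*(-1 + 2*(-6)))² = (-27 - 6*(-1 - 12))² = (-27 - 6*(-13))² = (-27 + 78)² = 51² = 2601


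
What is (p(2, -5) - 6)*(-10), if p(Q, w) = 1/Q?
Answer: 55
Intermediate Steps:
p(Q, w) = 1/Q
(p(2, -5) - 6)*(-10) = (1/2 - 6)*(-10) = -11/2*(-10) = 55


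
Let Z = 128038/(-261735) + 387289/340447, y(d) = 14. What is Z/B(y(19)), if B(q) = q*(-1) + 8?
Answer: -57776933429/534641373270 ≈ -0.10807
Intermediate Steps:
B(q) = 8 - q (B(q) = -q + 8 = 8 - q)
Z = 57776933429/89106895545 (Z = 128038*(-1/261735) + 387289*(1/340447) = -128038/261735 + 387289/340447 = 57776933429/89106895545 ≈ 0.64840)
Z/B(y(19)) = 57776933429/(89106895545*(8 - 1*14)) = 57776933429/(89106895545*(8 - 14)) = (57776933429/89106895545)/(-6) = (57776933429/89106895545)*(-⅙) = -57776933429/534641373270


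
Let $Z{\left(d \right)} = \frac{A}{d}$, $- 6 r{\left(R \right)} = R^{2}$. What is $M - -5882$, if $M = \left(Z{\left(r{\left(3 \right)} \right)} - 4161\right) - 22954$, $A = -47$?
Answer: $- \frac{63605}{3} \approx -21202.0$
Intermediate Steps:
$r{\left(R \right)} = - \frac{R^{2}}{6}$
$Z{\left(d \right)} = - \frac{47}{d}$
$M = - \frac{81251}{3}$ ($M = \left(- \frac{47}{\left(- \frac{1}{6}\right) 3^{2}} - 4161\right) - 22954 = \left(- \frac{47}{\left(- \frac{1}{6}\right) 9} - 4161\right) - 22954 = \left(- \frac{47}{- \frac{3}{2}} - 4161\right) - 22954 = \left(\left(-47\right) \left(- \frac{2}{3}\right) - 4161\right) - 22954 = \left(\frac{94}{3} - 4161\right) - 22954 = - \frac{12389}{3} - 22954 = - \frac{81251}{3} \approx -27084.0$)
$M - -5882 = - \frac{81251}{3} - -5882 = - \frac{81251}{3} + 5882 = - \frac{63605}{3}$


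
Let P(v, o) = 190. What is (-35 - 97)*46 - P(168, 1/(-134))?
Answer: -6262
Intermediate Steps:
(-35 - 97)*46 - P(168, 1/(-134)) = (-35 - 97)*46 - 1*190 = -132*46 - 190 = -6072 - 190 = -6262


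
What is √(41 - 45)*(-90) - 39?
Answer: -39 - 180*I ≈ -39.0 - 180.0*I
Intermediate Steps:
√(41 - 45)*(-90) - 39 = √(-4)*(-90) - 39 = (2*I)*(-90) - 39 = -180*I - 39 = -39 - 180*I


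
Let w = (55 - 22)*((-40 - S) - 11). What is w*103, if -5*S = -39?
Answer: -999306/5 ≈ -1.9986e+5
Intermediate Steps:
S = 39/5 (S = -⅕*(-39) = 39/5 ≈ 7.8000)
w = -9702/5 (w = (55 - 22)*((-40 - 1*39/5) - 11) = 33*((-40 - 39/5) - 11) = 33*(-239/5 - 11) = 33*(-294/5) = -9702/5 ≈ -1940.4)
w*103 = -9702/5*103 = -999306/5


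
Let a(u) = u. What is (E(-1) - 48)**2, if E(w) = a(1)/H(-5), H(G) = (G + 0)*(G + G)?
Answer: 5755201/2500 ≈ 2302.1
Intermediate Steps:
H(G) = 2*G**2 (H(G) = G*(2*G) = 2*G**2)
E(w) = 1/50 (E(w) = 1/(2*(-5)**2) = 1/(2*25) = 1/50)
(E(-1) - 48)**2 = (1/50 - 48)**2 = (-2399/50)**2 = 5755201/2500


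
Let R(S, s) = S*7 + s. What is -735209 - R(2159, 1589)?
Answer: -751911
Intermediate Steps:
R(S, s) = s + 7*S (R(S, s) = 7*S + s = s + 7*S)
-735209 - R(2159, 1589) = -735209 - (1589 + 7*2159) = -735209 - (1589 + 15113) = -735209 - 1*16702 = -735209 - 16702 = -751911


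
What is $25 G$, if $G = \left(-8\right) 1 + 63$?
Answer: $1375$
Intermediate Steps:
$G = 55$ ($G = -8 + 63 = 55$)
$25 G = 25 \cdot 55 = 1375$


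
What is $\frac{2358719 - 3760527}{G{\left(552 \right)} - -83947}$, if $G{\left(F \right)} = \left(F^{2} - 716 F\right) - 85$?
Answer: $\frac{700904}{3333} \approx 210.29$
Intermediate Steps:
$G{\left(F \right)} = -85 + F^{2} - 716 F$
$\frac{2358719 - 3760527}{G{\left(552 \right)} - -83947} = \frac{2358719 - 3760527}{\left(-85 + 552^{2} - 395232\right) - -83947} = - \frac{1401808}{\left(-85 + 304704 - 395232\right) + \left(-396532 + 480479\right)} = - \frac{1401808}{-90613 + 83947} = - \frac{1401808}{-6666} = \left(-1401808\right) \left(- \frac{1}{6666}\right) = \frac{700904}{3333}$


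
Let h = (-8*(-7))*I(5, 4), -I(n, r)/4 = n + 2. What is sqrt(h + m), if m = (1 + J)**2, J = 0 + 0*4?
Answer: I*sqrt(1567) ≈ 39.585*I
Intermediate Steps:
J = 0 (J = 0 + 0 = 0)
I(n, r) = -8 - 4*n (I(n, r) = -4*(n + 2) = -4*(2 + n) = -8 - 4*n)
m = 1 (m = (1 + 0)**2 = 1**2 = 1)
h = -1568 (h = (-8*(-7))*(-8 - 4*5) = 56*(-8 - 20) = 56*(-28) = -1568)
sqrt(h + m) = sqrt(-1568 + 1) = sqrt(-1567) = I*sqrt(1567)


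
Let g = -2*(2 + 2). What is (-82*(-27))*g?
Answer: -17712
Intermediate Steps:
g = -8 (g = -2*4 = -8)
(-82*(-27))*g = -82*(-27)*(-8) = 2214*(-8) = -17712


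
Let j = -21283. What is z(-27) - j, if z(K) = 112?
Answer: 21395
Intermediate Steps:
z(-27) - j = 112 - 1*(-21283) = 112 + 21283 = 21395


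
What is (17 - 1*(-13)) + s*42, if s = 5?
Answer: 240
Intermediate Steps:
(17 - 1*(-13)) + s*42 = (17 - 1*(-13)) + 5*42 = (17 + 13) + 210 = 30 + 210 = 240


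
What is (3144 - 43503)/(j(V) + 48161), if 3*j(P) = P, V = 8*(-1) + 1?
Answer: -121077/144476 ≈ -0.83804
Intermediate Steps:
V = -7 (V = -8 + 1 = -7)
j(P) = P/3
(3144 - 43503)/(j(V) + 48161) = (3144 - 43503)/((⅓)*(-7) + 48161) = -40359/(-7/3 + 48161) = -40359/144476/3 = -40359*3/144476 = -121077/144476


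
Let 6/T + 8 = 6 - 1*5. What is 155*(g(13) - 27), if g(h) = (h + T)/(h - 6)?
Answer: -191890/49 ≈ -3916.1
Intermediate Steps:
T = -6/7 (T = 6/(-8 + (6 - 1*5)) = 6/(-8 + (6 - 5)) = 6/(-8 + 1) = 6/(-7) = 6*(-⅐) = -6/7 ≈ -0.85714)
g(h) = (-6/7 + h)/(-6 + h) (g(h) = (h - 6/7)/(h - 6) = (-6/7 + h)/(-6 + h))
155*(g(13) - 27) = 155*((-6/7 + 13)/(-6 + 13) - 27) = 155*((85/7)/7 - 27) = 155*((⅐)*(85/7) - 27) = 155*(85/49 - 27) = 155*(-1238/49) = -191890/49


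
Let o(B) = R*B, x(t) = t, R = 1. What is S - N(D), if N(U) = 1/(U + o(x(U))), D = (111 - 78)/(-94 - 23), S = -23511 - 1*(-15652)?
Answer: -172859/22 ≈ -7857.2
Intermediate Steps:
o(B) = B (o(B) = 1*B = B)
S = -7859 (S = -23511 + 15652 = -7859)
D = -11/39 (D = 33/(-117) = 33*(-1/117) = -11/39 ≈ -0.28205)
N(U) = 1/(2*U) (N(U) = 1/(U + U) = 1/(2*U))
S - N(D) = -7859 - 1/(2*(-11/39)) = -7859 - (-39)/(2*11) = -7859 - 1*(-39/22) = -7859 + 39/22 = -172859/22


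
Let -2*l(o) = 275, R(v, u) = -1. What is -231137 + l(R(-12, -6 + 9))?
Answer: -462549/2 ≈ -2.3127e+5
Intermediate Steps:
l(o) = -275/2 (l(o) = -½*275 = -275/2)
-231137 + l(R(-12, -6 + 9)) = -231137 - 275/2 = -462549/2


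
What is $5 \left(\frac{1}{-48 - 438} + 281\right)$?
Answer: $\frac{682825}{486} \approx 1405.0$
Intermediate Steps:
$5 \left(\frac{1}{-48 - 438} + 281\right) = 5 \left(\frac{1}{-486} + 281\right) = 5 \left(- \frac{1}{486} + 281\right) = 5 \cdot \frac{136565}{486} = \frac{682825}{486}$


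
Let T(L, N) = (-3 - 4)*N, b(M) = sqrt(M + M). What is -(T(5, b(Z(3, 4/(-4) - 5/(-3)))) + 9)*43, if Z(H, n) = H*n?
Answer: 215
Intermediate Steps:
b(M) = sqrt(2)*sqrt(M) (b(M) = sqrt(2*M) = sqrt(2)*sqrt(M))
T(L, N) = -7*N
-(T(5, b(Z(3, 4/(-4) - 5/(-3)))) + 9)*43 = -(-7*sqrt(2)*sqrt(3*(4/(-4) - 5/(-3))) + 9)*43 = -(-7*sqrt(2)*sqrt(3*(4*(-1/4) - 5*(-1/3))) + 9)*43 = -(-7*sqrt(2)*sqrt(3*(-1 + 5/3)) + 9)*43 = -(-7*sqrt(2)*sqrt(3*(2/3)) + 9)*43 = -(-7*sqrt(2)*sqrt(2) + 9)*43 = -(-7*2 + 9)*43 = -(-14 + 9)*43 = -(-5)*43 = -1*(-215) = 215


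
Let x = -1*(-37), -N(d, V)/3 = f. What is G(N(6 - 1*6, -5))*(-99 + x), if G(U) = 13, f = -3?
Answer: -806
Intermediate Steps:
N(d, V) = 9 (N(d, V) = -3*(-3) = 9)
x = 37
G(N(6 - 1*6, -5))*(-99 + x) = 13*(-99 + 37) = 13*(-62) = -806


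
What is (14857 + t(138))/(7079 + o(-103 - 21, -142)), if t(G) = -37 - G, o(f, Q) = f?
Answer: 14682/6955 ≈ 2.1110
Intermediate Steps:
(14857 + t(138))/(7079 + o(-103 - 21, -142)) = (14857 + (-37 - 1*138))/(7079 + (-103 - 21)) = (14857 + (-37 - 138))/(7079 - 124) = (14857 - 175)/6955 = 14682*(1/6955) = 14682/6955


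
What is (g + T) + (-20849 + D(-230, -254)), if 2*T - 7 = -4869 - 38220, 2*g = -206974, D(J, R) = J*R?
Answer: -87457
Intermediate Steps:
g = -103487 (g = (1/2)*(-206974) = -103487)
T = -21541 (T = 7/2 + (-4869 - 38220)/2 = 7/2 + (1/2)*(-43089) = 7/2 - 43089/2 = -21541)
(g + T) + (-20849 + D(-230, -254)) = (-103487 - 21541) + (-20849 - 230*(-254)) = -125028 + (-20849 + 58420) = -125028 + 37571 = -87457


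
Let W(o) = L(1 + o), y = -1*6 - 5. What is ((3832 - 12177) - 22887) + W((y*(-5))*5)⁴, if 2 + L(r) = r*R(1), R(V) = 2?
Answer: 91506218768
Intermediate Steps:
y = -11 (y = -6 - 5 = -11)
L(r) = -2 + 2*r (L(r) = -2 + r*2 = -2 + 2*r)
W(o) = 2*o (W(o) = -2 + 2*(1 + o) = -2 + (2 + 2*o) = 2*o)
((3832 - 12177) - 22887) + W((y*(-5))*5)⁴ = ((3832 - 12177) - 22887) + (2*(-11*(-5)*5))⁴ = (-8345 - 22887) + (2*(55*5))⁴ = -31232 + (2*275)⁴ = -31232 + 550⁴ = -31232 + 91506250000 = 91506218768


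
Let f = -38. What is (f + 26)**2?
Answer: 144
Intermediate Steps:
(f + 26)**2 = (-38 + 26)**2 = (-12)**2 = 144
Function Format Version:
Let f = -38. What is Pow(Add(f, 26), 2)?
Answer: 144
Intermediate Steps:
Pow(Add(f, 26), 2) = Pow(Add(-38, 26), 2) = Pow(-12, 2) = 144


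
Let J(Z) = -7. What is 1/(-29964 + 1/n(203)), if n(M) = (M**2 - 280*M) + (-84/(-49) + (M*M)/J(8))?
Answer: -150614/4512997903 ≈ -3.3373e-5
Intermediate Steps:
n(M) = 12/7 - 280*M + 6*M**2/7 (n(M) = (M**2 - 280*M) + (-84/(-49) + (M*M)/(-7)) = (M**2 - 280*M) + (-84*(-1/49) + M**2*(-1/7)) = (M**2 - 280*M) + (12/7 - M**2/7) = 12/7 - 280*M + 6*M**2/7)
1/(-29964 + 1/n(203)) = 1/(-29964 + 1/(12/7 - 280*203 + (6/7)*203**2)) = 1/(-29964 + 1/(12/7 - 56840 + (6/7)*41209)) = 1/(-29964 + 1/(12/7 - 56840 + 35322)) = 1/(-29964 + 1/(-150614/7)) = 1/(-29964 - 7/150614) = 1/(-4512997903/150614) = -150614/4512997903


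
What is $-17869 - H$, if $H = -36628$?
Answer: $18759$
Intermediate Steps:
$-17869 - H = -17869 - -36628 = -17869 + 36628 = 18759$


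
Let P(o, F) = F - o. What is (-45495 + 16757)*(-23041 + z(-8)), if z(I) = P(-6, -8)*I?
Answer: 661692450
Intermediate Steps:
z(I) = -2*I (z(I) = (-8 - 1*(-6))*I = (-8 + 6)*I = -2*I)
(-45495 + 16757)*(-23041 + z(-8)) = (-45495 + 16757)*(-23041 - 2*(-8)) = -28738*(-23041 + 16) = -28738*(-23025) = 661692450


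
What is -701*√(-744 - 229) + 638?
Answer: 638 - 701*I*√973 ≈ 638.0 - 21866.0*I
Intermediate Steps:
-701*√(-744 - 229) + 638 = -701*I*√973 + 638 = 638 - 701*I*√973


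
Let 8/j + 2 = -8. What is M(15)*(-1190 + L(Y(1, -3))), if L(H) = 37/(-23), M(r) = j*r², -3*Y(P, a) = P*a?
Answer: 4933260/23 ≈ 2.1449e+5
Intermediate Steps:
j = -⅘ (j = 8/(-2 - 8) = 8/(-10) = 8*(-⅒) = -⅘ ≈ -0.80000)
Y(P, a) = -P*a/3
M(r) = -4*r²/5
L(H) = -37/23 (L(H) = 37*(-1/23) = -37/23)
M(15)*(-1190 + L(Y(1, -3))) = (-⅘*15²)*(-1190 - 37/23) = -⅘*225*(-27407/23) = -180*(-27407/23) = 4933260/23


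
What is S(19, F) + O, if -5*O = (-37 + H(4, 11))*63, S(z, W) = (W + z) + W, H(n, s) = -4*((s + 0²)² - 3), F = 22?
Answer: 32382/5 ≈ 6476.4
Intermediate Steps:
H(n, s) = 12 - 4*s² (H(n, s) = -4*((s + 0)² - 3) = -4*(s² - 3) = -4*(-3 + s²) = 12 - 4*s²)
S(z, W) = z + 2*W
O = 32067/5 (O = -(-37 + (12 - 4*11²))*63/5 = -(-37 + (12 - 4*121))*63/5 = -(-37 + (12 - 484))*63/5 = -(-37 - 472)*63/5 = -(-509)*63/5 = -⅕*(-32067) = 32067/5 ≈ 6413.4)
S(19, F) + O = (19 + 2*22) + 32067/5 = (19 + 44) + 32067/5 = 63 + 32067/5 = 32382/5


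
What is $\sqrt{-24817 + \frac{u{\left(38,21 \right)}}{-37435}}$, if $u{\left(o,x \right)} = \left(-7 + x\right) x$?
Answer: $\frac{i \sqrt{34778039232715}}{37435} \approx 157.53 i$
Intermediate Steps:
$u{\left(o,x \right)} = x \left(-7 + x\right)$
$\sqrt{-24817 + \frac{u{\left(38,21 \right)}}{-37435}} = \sqrt{-24817 + \frac{21 \left(-7 + 21\right)}{-37435}} = \sqrt{-24817 + 21 \cdot 14 \left(- \frac{1}{37435}\right)} = \sqrt{-24817 + 294 \left(- \frac{1}{37435}\right)} = \sqrt{-24817 - \frac{294}{37435}} = \sqrt{- \frac{929024689}{37435}} = \frac{i \sqrt{34778039232715}}{37435}$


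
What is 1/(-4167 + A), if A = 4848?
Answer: 1/681 ≈ 0.0014684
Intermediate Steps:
1/(-4167 + A) = 1/(-4167 + 4848) = 1/681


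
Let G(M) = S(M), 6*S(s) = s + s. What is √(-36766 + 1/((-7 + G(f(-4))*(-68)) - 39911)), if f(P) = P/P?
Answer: I*√527860921733410/119822 ≈ 191.74*I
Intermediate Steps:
f(P) = 1
S(s) = s/3 (S(s) = (s + s)/6 = (2*s)/6 = s/3)
G(M) = M/3
√(-36766 + 1/((-7 + G(f(-4))*(-68)) - 39911)) = √(-36766 + 1/((-7 + ((⅓)*1)*(-68)) - 39911)) = √(-36766 + 1/((-7 + (⅓)*(-68)) - 39911)) = √(-36766 + 1/((-7 - 68/3) - 39911)) = √(-36766 + 1/(-89/3 - 39911)) = √(-36766 + 1/(-119822/3)) = √(-36766 - 3/119822) = √(-4405375655/119822) = I*√527860921733410/119822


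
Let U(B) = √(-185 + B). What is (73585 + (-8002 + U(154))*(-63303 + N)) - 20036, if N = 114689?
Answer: -411137223 + 51386*I*√31 ≈ -4.1114e+8 + 2.8611e+5*I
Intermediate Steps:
(73585 + (-8002 + U(154))*(-63303 + N)) - 20036 = (73585 + (-8002 + √(-185 + 154))*(-63303 + 114689)) - 20036 = (73585 + (-8002 + √(-31))*51386) - 20036 = (73585 + (-8002 + I*√31)*51386) - 20036 = (73585 + (-411190772 + 51386*I*√31)) - 20036 = (-411117187 + 51386*I*√31) - 20036 = -411137223 + 51386*I*√31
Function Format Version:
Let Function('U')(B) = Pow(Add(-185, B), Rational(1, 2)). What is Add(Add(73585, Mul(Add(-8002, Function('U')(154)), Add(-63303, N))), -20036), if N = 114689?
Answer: Add(-411137223, Mul(51386, I, Pow(31, Rational(1, 2)))) ≈ Add(-4.1114e+8, Mul(2.8611e+5, I))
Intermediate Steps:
Add(Add(73585, Mul(Add(-8002, Function('U')(154)), Add(-63303, N))), -20036) = Add(Add(73585, Mul(Add(-8002, Pow(Add(-185, 154), Rational(1, 2))), Add(-63303, 114689))), -20036) = Add(Add(73585, Mul(Add(-8002, Pow(-31, Rational(1, 2))), 51386)), -20036) = Add(Add(73585, Mul(Add(-8002, Mul(I, Pow(31, Rational(1, 2)))), 51386)), -20036) = Add(Add(73585, Add(-411190772, Mul(51386, I, Pow(31, Rational(1, 2))))), -20036) = Add(Add(-411117187, Mul(51386, I, Pow(31, Rational(1, 2)))), -20036) = Add(-411137223, Mul(51386, I, Pow(31, Rational(1, 2))))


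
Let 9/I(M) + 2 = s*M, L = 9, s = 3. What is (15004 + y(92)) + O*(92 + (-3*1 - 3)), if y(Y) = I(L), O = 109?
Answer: 609459/25 ≈ 24378.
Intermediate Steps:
I(M) = 9/(-2 + 3*M)
y(Y) = 9/25 (y(Y) = 9/(-2 + 3*9) = 9/(-2 + 27) = 9/25)
(15004 + y(92)) + O*(92 + (-3*1 - 3)) = (15004 + 9/25) + 109*(92 + (-3*1 - 3)) = 375109/25 + 109*(92 + (-3 - 3)) = 375109/25 + 109*(92 - 6) = 375109/25 + 109*86 = 375109/25 + 9374 = 609459/25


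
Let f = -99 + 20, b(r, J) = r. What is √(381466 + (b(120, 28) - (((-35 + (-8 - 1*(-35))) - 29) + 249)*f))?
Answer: √398334 ≈ 631.14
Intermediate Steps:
f = -79
√(381466 + (b(120, 28) - (((-35 + (-8 - 1*(-35))) - 29) + 249)*f)) = √(381466 + (120 - (((-35 + (-8 - 1*(-35))) - 29) + 249)*(-79))) = √(381466 + (120 - (((-35 + (-8 + 35)) - 29) + 249)*(-79))) = √(381466 + (120 - (((-35 + 27) - 29) + 249)*(-79))) = √(381466 + (120 - ((-8 - 29) + 249)*(-79))) = √(381466 + (120 - (-37 + 249)*(-79))) = √(381466 + (120 - 212*(-79))) = √(381466 + (120 - 1*(-16748))) = √(381466 + (120 + 16748)) = √(381466 + 16868) = √398334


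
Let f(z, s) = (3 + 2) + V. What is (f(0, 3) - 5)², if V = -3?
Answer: 9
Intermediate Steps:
f(z, s) = 2 (f(z, s) = (3 + 2) - 3 = 5 - 3 = 2)
(f(0, 3) - 5)² = (2 - 5)² = (-3)² = 9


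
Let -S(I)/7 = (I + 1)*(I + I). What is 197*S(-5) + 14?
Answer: -55146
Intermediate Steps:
S(I) = -14*I*(1 + I) (S(I) = -7*(I + 1)*(I + I) = -7*(1 + I)*2*I = -14*I*(1 + I))
197*S(-5) + 14 = 197*(-14*(-5)*(1 - 5)) + 14 = 197*(-14*(-5)*(-4)) + 14 = 197*(-280) + 14 = -55160 + 14 = -55146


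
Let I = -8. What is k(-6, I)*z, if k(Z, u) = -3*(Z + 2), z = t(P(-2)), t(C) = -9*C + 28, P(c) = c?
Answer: 552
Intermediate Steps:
t(C) = 28 - 9*C
z = 46 (z = 28 - 9*(-2) = 28 + 18 = 46)
k(Z, u) = -6 - 3*Z (k(Z, u) = -3*(2 + Z) = -6 - 3*Z)
k(-6, I)*z = (-6 - 3*(-6))*46 = (-6 + 18)*46 = 12*46 = 552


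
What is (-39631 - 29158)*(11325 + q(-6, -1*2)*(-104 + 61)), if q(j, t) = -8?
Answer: -802698841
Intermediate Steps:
(-39631 - 29158)*(11325 + q(-6, -1*2)*(-104 + 61)) = (-39631 - 29158)*(11325 - 8*(-104 + 61)) = -68789*(11325 - 8*(-43)) = -68789*(11325 + 344) = -68789*11669 = -802698841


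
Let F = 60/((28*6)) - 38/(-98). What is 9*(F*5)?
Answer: 3285/98 ≈ 33.520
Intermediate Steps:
F = 73/98 (F = 60/168 - 38*(-1/98) = 60*(1/168) + 19/49 = 5/14 + 19/49 = 73/98 ≈ 0.74490)
9*(F*5) = 9*((73/98)*5) = 9*(365/98) = 3285/98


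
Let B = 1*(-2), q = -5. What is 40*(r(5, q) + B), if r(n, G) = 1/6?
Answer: -220/3 ≈ -73.333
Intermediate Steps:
r(n, G) = ⅙
B = -2
40*(r(5, q) + B) = 40*(⅙ - 2) = 40*(-11/6) = -220/3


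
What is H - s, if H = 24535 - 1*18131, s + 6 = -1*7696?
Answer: 14106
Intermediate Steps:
s = -7702 (s = -6 - 1*7696 = -6 - 7696 = -7702)
H = 6404 (H = 24535 - 18131 = 6404)
H - s = 6404 - 1*(-7702) = 6404 + 7702 = 14106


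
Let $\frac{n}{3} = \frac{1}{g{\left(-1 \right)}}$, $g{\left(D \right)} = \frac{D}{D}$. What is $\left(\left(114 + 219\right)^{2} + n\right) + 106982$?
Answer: $217874$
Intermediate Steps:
$g{\left(D \right)} = 1$
$n = 3$ ($n = \frac{3}{1} = 3 \cdot 1 = 3$)
$\left(\left(114 + 219\right)^{2} + n\right) + 106982 = \left(\left(114 + 219\right)^{2} + 3\right) + 106982 = \left(333^{2} + 3\right) + 106982 = \left(110889 + 3\right) + 106982 = 110892 + 106982 = 217874$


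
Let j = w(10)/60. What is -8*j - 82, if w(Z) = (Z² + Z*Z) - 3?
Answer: -1624/15 ≈ -108.27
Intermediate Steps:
w(Z) = -3 + 2*Z² (w(Z) = (Z² + Z²) - 3 = 2*Z² - 3 = -3 + 2*Z²)
j = 197/60 (j = (-3 + 2*10²)/60 = (-3 + 2*100)*(1/60) = (-3 + 200)*(1/60) = 197*(1/60) = 197/60 ≈ 3.2833)
-8*j - 82 = -8*197/60 - 82 = -394/15 - 82 = -1624/15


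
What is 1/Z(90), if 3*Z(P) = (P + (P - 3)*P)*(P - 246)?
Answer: -1/411840 ≈ -2.4281e-6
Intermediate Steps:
Z(P) = (-246 + P)*(P + P*(-3 + P))/3 (Z(P) = ((P + (P - 3)*P)*(P - 246))/3 = ((P + (-3 + P)*P)*(-246 + P))/3 = ((P + P*(-3 + P))*(-246 + P))/3 = ((-246 + P)*(P + P*(-3 + P)))/3 = (-246 + P)*(P + P*(-3 + P))/3)
1/Z(90) = 1/((⅓)*90*(492 + 90² - 248*90)) = 1/((⅓)*90*(492 + 8100 - 22320)) = 1/((⅓)*90*(-13728)) = 1/(-411840) = -1/411840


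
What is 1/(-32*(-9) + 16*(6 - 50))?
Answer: -1/416 ≈ -0.0024038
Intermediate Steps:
1/(-32*(-9) + 16*(6 - 50)) = 1/(288 + 16*(-44)) = 1/(288 - 704) = 1/(-416) = -1/416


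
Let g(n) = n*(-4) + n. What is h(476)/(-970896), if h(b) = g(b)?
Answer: 119/80908 ≈ 0.0014708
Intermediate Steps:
g(n) = -3*n (g(n) = -4*n + n = -3*n)
h(b) = -3*b
h(476)/(-970896) = -3*476/(-970896) = -1428*(-1/970896) = 119/80908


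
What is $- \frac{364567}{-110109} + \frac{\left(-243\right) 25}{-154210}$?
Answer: $\frac{11377757849}{3395981778} \approx 3.3504$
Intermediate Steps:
$- \frac{364567}{-110109} + \frac{\left(-243\right) 25}{-154210} = \left(-364567\right) \left(- \frac{1}{110109}\right) - - \frac{1215}{30842} = \frac{364567}{110109} + \frac{1215}{30842} = \frac{11377757849}{3395981778}$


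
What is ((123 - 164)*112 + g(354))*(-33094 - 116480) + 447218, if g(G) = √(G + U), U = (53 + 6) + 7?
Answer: 687291026 - 299148*√105 ≈ 6.8423e+8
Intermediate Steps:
U = 66 (U = 59 + 7 = 66)
g(G) = √(66 + G) (g(G) = √(G + 66) = √(66 + G))
((123 - 164)*112 + g(354))*(-33094 - 116480) + 447218 = ((123 - 164)*112 + √(66 + 354))*(-33094 - 116480) + 447218 = (-41*112 + √420)*(-149574) + 447218 = (-4592 + 2*√105)*(-149574) + 447218 = (686843808 - 299148*√105) + 447218 = 687291026 - 299148*√105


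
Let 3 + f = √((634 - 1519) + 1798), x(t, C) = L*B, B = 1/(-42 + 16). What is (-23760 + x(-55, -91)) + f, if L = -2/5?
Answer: -1544594/65 + √913 ≈ -23733.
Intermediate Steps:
L = -⅖ (L = -2*⅕ = -⅖ ≈ -0.40000)
B = -1/26 (B = 1/(-26) = -1/26 ≈ -0.038462)
x(t, C) = 1/65 (x(t, C) = -⅖*(-1/26) = 1/65)
f = -3 + √913 (f = -3 + √((634 - 1519) + 1798) = -3 + √(-885 + 1798) = -3 + √913 ≈ 27.216)
(-23760 + x(-55, -91)) + f = (-23760 + 1/65) + (-3 + √913) = -1544399/65 + (-3 + √913) = -1544594/65 + √913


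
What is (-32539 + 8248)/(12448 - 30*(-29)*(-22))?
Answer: 24291/6692 ≈ 3.6299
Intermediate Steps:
(-32539 + 8248)/(12448 - 30*(-29)*(-22)) = -24291/(12448 + 870*(-22)) = -24291/(12448 - 19140) = -24291/(-6692) = -24291*(-1/6692) = 24291/6692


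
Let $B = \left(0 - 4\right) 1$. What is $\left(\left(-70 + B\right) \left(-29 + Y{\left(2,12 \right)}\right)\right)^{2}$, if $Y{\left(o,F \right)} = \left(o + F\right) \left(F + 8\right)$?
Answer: $344993476$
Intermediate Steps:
$B = -4$ ($B = \left(-4\right) 1 = -4$)
$Y{\left(o,F \right)} = \left(8 + F\right) \left(F + o\right)$ ($Y{\left(o,F \right)} = \left(F + o\right) \left(8 + F\right) = \left(8 + F\right) \left(F + o\right)$)
$\left(\left(-70 + B\right) \left(-29 + Y{\left(2,12 \right)}\right)\right)^{2} = \left(\left(-70 - 4\right) \left(-29 + \left(12^{2} + 8 \cdot 12 + 8 \cdot 2 + 12 \cdot 2\right)\right)\right)^{2} = \left(- 74 \left(-29 + \left(144 + 96 + 16 + 24\right)\right)\right)^{2} = \left(- 74 \left(-29 + 280\right)\right)^{2} = \left(\left(-74\right) 251\right)^{2} = \left(-18574\right)^{2} = 344993476$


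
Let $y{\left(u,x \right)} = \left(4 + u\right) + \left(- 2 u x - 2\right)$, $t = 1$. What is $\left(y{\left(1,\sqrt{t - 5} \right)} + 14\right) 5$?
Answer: $85 - 20 i \approx 85.0 - 20.0 i$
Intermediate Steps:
$y{\left(u,x \right)} = 2 + u - 2 u x$ ($y{\left(u,x \right)} = \left(4 + u\right) - \left(2 + 2 u x\right) = 2 + u - 2 u x$)
$\left(y{\left(1,\sqrt{t - 5} \right)} + 14\right) 5 = \left(\left(2 + 1 - 2 \sqrt{1 - 5}\right) + 14\right) 5 = \left(\left(2 + 1 - 2 \sqrt{-4}\right) + 14\right) 5 = \left(\left(2 + 1 - 2 \cdot 2 i\right) + 14\right) 5 = \left(\left(2 + 1 - 4 i\right) + 14\right) 5 = \left(\left(3 - 4 i\right) + 14\right) 5 = \left(17 - 4 i\right) 5 = 85 - 20 i$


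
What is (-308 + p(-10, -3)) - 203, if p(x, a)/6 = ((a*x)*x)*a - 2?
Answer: 4877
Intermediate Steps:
p(x, a) = -12 + 6*a**2*x**2 (p(x, a) = 6*(((a*x)*x)*a - 2) = 6*((a*x**2)*a - 2) = 6*(a**2*x**2 - 2) = 6*(-2 + a**2*x**2) = -12 + 6*a**2*x**2)
(-308 + p(-10, -3)) - 203 = (-308 + (-12 + 6*(-3)**2*(-10)**2)) - 203 = (-308 + (-12 + 6*9*100)) - 203 = (-308 + (-12 + 5400)) - 203 = (-308 + 5388) - 203 = 5080 - 203 = 4877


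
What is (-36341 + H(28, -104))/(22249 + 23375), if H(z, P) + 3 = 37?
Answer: -36307/45624 ≈ -0.79579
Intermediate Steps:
H(z, P) = 34 (H(z, P) = -3 + 37 = 34)
(-36341 + H(28, -104))/(22249 + 23375) = (-36341 + 34)/(22249 + 23375) = -36307/45624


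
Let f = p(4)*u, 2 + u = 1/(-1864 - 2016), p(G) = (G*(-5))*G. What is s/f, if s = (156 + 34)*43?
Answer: 396245/7761 ≈ 51.056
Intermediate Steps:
p(G) = -5*G² (p(G) = (-5*G)*G = -5*G²)
u = -7761/3880 (u = -2 + 1/(-1864 - 2016) = -2 + 1/(-3880) = -2 - 1/3880 = -7761/3880 ≈ -2.0003)
s = 8170 (s = 190*43 = 8170)
f = 15522/97 (f = -5*4²*(-7761/3880) = -5*16*(-7761/3880) = -80*(-7761/3880) = 15522/97 ≈ 160.02)
s/f = 8170/(15522/97) = 8170*(97/15522) = 396245/7761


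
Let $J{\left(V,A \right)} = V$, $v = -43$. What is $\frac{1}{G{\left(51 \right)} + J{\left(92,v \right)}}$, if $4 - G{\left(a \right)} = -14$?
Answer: $\frac{1}{110} \approx 0.0090909$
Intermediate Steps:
$G{\left(a \right)} = 18$ ($G{\left(a \right)} = 4 - -14 = 4 + 14 = 18$)
$\frac{1}{G{\left(51 \right)} + J{\left(92,v \right)}} = \frac{1}{18 + 92} = \frac{1}{110}$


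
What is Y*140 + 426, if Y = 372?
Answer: 52506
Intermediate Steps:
Y*140 + 426 = 372*140 + 426 = 52080 + 426 = 52506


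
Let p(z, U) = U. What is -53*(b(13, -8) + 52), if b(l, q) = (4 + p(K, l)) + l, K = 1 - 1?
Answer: -4346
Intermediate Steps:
K = 0
b(l, q) = 4 + 2*l (b(l, q) = (4 + l) + l = 4 + 2*l)
-53*(b(13, -8) + 52) = -53*((4 + 2*13) + 52) = -53*((4 + 26) + 52) = -53*(30 + 52) = -53*82 = -4346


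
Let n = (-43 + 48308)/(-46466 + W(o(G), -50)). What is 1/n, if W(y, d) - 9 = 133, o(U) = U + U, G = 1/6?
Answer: -46324/48265 ≈ -0.95978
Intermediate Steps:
G = 1/6 (G = 1*(1/6) = 1/6 ≈ 0.16667)
o(U) = 2*U
W(y, d) = 142 (W(y, d) = 9 + 133 = 142)
n = -48265/46324 (n = (-43 + 48308)/(-46466 + 142) = 48265/(-46324) = 48265*(-1/46324) = -48265/46324 ≈ -1.0419)
1/n = 1/(-48265/46324) = -46324/48265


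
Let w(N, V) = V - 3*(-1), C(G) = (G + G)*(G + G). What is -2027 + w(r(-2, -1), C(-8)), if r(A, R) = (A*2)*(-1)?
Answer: -1768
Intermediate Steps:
C(G) = 4*G² (C(G) = (2*G)*(2*G) = 4*G²)
r(A, R) = -2*A (r(A, R) = (2*A)*(-1) = -2*A)
w(N, V) = 3 + V (w(N, V) = V + 3 = 3 + V)
-2027 + w(r(-2, -1), C(-8)) = -2027 + (3 + 4*(-8)²) = -2027 + (3 + 4*64) = -2027 + (3 + 256) = -2027 + 259 = -1768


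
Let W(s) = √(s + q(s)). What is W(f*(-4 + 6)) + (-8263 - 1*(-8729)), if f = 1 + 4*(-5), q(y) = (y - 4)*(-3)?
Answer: 466 + 2*√22 ≈ 475.38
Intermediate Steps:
q(y) = 12 - 3*y (q(y) = (-4 + y)*(-3) = 12 - 3*y)
f = -19 (f = 1 - 20 = -19)
W(s) = √(12 - 2*s) (W(s) = √(s + (12 - 3*s)) = √(12 - 2*s))
W(f*(-4 + 6)) + (-8263 - 1*(-8729)) = √(12 - (-38)*(-4 + 6)) + (-8263 - 1*(-8729)) = √(12 - (-38)*2) + (-8263 + 8729) = √(12 - 2*(-38)) + 466 = √(12 + 76) + 466 = √88 + 466 = 2*√22 + 466 = 466 + 2*√22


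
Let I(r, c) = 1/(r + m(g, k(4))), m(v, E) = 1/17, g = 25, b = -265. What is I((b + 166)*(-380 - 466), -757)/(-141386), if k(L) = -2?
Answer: -17/201308073134 ≈ -8.4448e-11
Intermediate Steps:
m(v, E) = 1/17
I(r, c) = 1/(1/17 + r) (I(r, c) = 1/(r + 1/17) = 1/(1/17 + r))
I((b + 166)*(-380 - 466), -757)/(-141386) = (17/(1 + 17*((-265 + 166)*(-380 - 466))))/(-141386) = (17/(1 + 17*(-99*(-846))))*(-1/141386) = (17/(1 + 17*83754))*(-1/141386) = (17/(1 + 1423818))*(-1/141386) = (17/1423819)*(-1/141386) = -17/201308073134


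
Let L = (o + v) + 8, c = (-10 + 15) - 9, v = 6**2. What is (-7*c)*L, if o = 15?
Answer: 1652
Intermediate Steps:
v = 36
c = -4 (c = 5 - 9 = -4)
L = 59 (L = (15 + 36) + 8 = 51 + 8 = 59)
(-7*c)*L = -7*(-4)*59 = 28*59 = 1652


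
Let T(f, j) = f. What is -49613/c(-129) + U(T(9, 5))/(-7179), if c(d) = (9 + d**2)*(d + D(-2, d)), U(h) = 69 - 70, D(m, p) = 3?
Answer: 119423209/5020274700 ≈ 0.023788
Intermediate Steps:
U(h) = -1
c(d) = (3 + d)*(9 + d**2) (c(d) = (9 + d**2)*(d + 3) = (9 + d**2)*(3 + d) = (3 + d)*(9 + d**2))
-49613/c(-129) + U(T(9, 5))/(-7179) = -49613/(27 + (-129)**3 + 3*(-129)**2 + 9*(-129)) - 1/(-7179) = -49613/(27 - 2146689 + 3*16641 - 1161) - 1*(-1/7179) = -49613/(27 - 2146689 + 49923 - 1161) + 1/7179 = -49613/(-2097900) + 1/7179 = -49613*(-1/2097900) + 1/7179 = 49613/2097900 + 1/7179 = 119423209/5020274700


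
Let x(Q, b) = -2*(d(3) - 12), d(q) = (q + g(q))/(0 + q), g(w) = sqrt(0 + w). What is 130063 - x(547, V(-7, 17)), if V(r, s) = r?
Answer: 130041 + 2*sqrt(3)/3 ≈ 1.3004e+5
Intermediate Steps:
g(w) = sqrt(w)
d(q) = (q + sqrt(q))/q (d(q) = (q + sqrt(q))/(0 + q) = (q + sqrt(q))/q)
x(Q, b) = 22 - 2*sqrt(3)/3 (x(Q, b) = -2*((3 + sqrt(3))/3 - 12) = -2*((1 + sqrt(3)/3) - 12) = -2*(-11 + sqrt(3)/3) = 22 - 2*sqrt(3)/3)
130063 - x(547, V(-7, 17)) = 130063 - (22 - 2*sqrt(3)/3) = 130063 + (-22 + 2*sqrt(3)/3) = 130041 + 2*sqrt(3)/3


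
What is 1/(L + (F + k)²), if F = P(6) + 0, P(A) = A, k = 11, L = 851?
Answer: 1/1140 ≈ 0.00087719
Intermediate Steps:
F = 6 (F = 6 + 0 = 6)
1/(L + (F + k)²) = 1/(851 + (6 + 11)²) = 1/(851 + 17²) = 1/(851 + 289) = 1/1140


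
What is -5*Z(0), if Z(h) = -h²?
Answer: 0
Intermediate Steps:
-5*Z(0) = -(-5)*0² = -(-5)*0 = -5*0 = 0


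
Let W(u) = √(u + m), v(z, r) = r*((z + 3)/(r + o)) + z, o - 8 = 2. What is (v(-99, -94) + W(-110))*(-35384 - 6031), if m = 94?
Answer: 59844675/7 - 165660*I ≈ 8.5492e+6 - 1.6566e+5*I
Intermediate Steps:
o = 10 (o = 8 + 2 = 10)
v(z, r) = z + r*(3 + z)/(10 + r) (v(z, r) = r*((z + 3)/(r + 10)) + z = r*((3 + z)/(10 + r)) + z = r*(3 + z)/(10 + r) + z = z + r*(3 + z)/(10 + r))
W(u) = √(94 + u) (W(u) = √(u + 94) = √(94 + u))
(v(-99, -94) + W(-110))*(-35384 - 6031) = ((3*(-94) + 10*(-99) + 2*(-94)*(-99))/(10 - 94) + √(94 - 110))*(-35384 - 6031) = ((-282 - 990 + 18612)/(-84) + √(-16))*(-41415) = (-1/84*17340 + 4*I)*(-41415) = (-1445/7 + 4*I)*(-41415) = 59844675/7 - 165660*I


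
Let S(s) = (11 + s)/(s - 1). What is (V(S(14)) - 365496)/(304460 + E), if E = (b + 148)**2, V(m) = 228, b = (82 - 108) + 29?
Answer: -121756/109087 ≈ -1.1161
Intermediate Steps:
b = 3 (b = -26 + 29 = 3)
S(s) = (11 + s)/(-1 + s)
E = 22801 (E = (3 + 148)**2 = 151**2 = 22801)
(V(S(14)) - 365496)/(304460 + E) = (228 - 365496)/(304460 + 22801) = -365268/327261 = -365268*1/327261 = -121756/109087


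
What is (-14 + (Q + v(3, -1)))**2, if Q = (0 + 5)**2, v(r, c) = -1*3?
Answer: 64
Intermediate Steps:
v(r, c) = -3
Q = 25 (Q = 5**2 = 25)
(-14 + (Q + v(3, -1)))**2 = (-14 + (25 - 3))**2 = (-14 + 22)**2 = 8**2 = 64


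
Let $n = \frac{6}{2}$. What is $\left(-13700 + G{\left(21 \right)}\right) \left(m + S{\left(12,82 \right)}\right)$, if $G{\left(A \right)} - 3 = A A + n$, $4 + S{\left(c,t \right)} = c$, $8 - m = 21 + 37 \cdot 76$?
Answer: $37333701$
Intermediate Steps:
$m = -2825$ ($m = 8 - \left(21 + 37 \cdot 76\right) = 8 - \left(21 + 2812\right) = 8 - 2833 = -2825$)
$n = 3$ ($n = 6 \cdot \frac{1}{2} = 3$)
$S{\left(c,t \right)} = -4 + c$
$G{\left(A \right)} = 6 + A^{2}$ ($G{\left(A \right)} = 3 + \left(A A + 3\right) = 3 + \left(A^{2} + 3\right) = 3 + \left(3 + A^{2}\right) = 6 + A^{2}$)
$\left(-13700 + G{\left(21 \right)}\right) \left(m + S{\left(12,82 \right)}\right) = \left(-13700 + \left(6 + 21^{2}\right)\right) \left(-2825 + \left(-4 + 12\right)\right) = \left(-13700 + \left(6 + 441\right)\right) \left(-2825 + 8\right) = \left(-13700 + 447\right) \left(-2817\right) = \left(-13253\right) \left(-2817\right) = 37333701$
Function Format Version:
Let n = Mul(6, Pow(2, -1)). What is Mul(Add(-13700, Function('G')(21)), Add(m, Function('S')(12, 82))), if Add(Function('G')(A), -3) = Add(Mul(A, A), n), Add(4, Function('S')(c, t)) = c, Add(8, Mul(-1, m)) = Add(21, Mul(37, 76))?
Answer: 37333701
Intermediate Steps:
m = -2825 (m = Add(8, Mul(-1, Add(21, Mul(37, 76)))) = Add(8, Mul(-1, Add(21, 2812))) = Add(8, Mul(-1, 2833)) = Add(8, -2833) = -2825)
n = 3 (n = Mul(6, Rational(1, 2)) = 3)
Function('S')(c, t) = Add(-4, c)
Function('G')(A) = Add(6, Pow(A, 2)) (Function('G')(A) = Add(3, Add(Mul(A, A), 3)) = Add(3, Add(Pow(A, 2), 3)) = Add(3, Add(3, Pow(A, 2))) = Add(6, Pow(A, 2)))
Mul(Add(-13700, Function('G')(21)), Add(m, Function('S')(12, 82))) = Mul(Add(-13700, Add(6, Pow(21, 2))), Add(-2825, Add(-4, 12))) = Mul(Add(-13700, Add(6, 441)), Add(-2825, 8)) = Mul(Add(-13700, 447), -2817) = Mul(-13253, -2817) = 37333701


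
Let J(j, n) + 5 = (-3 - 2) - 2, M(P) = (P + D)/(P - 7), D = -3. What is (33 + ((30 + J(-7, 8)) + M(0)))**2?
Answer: 129600/49 ≈ 2644.9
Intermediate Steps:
M(P) = (-3 + P)/(-7 + P) (M(P) = (P - 3)/(P - 7) = (-3 + P)/(-7 + P))
J(j, n) = -12 (J(j, n) = -5 + ((-3 - 2) - 2) = -5 + (-5 - 2) = -5 - 7 = -12)
(33 + ((30 + J(-7, 8)) + M(0)))**2 = (33 + ((30 - 12) + (-3 + 0)/(-7 + 0)))**2 = (33 + (18 - 3/(-7)))**2 = (33 + (18 - 1/7*(-3)))**2 = (33 + (18 + 3/7))**2 = (33 + 129/7)**2 = (360/7)**2 = 129600/49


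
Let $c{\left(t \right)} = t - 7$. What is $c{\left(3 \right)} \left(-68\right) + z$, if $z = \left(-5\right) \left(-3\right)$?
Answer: $287$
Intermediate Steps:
$c{\left(t \right)} = -7 + t$ ($c{\left(t \right)} = t - 7 = -7 + t$)
$z = 15$
$c{\left(3 \right)} \left(-68\right) + z = \left(-7 + 3\right) \left(-68\right) + 15 = \left(-4\right) \left(-68\right) + 15 = 272 + 15 = 287$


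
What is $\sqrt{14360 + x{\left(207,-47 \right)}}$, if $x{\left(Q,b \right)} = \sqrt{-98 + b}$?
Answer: $\sqrt{14360 + i \sqrt{145}} \approx 119.83 + 0.0502 i$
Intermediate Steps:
$\sqrt{14360 + x{\left(207,-47 \right)}} = \sqrt{14360 + \sqrt{-98 - 47}} = \sqrt{14360 + \sqrt{-145}} = \sqrt{14360 + i \sqrt{145}}$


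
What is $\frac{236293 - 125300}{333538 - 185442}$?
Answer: $\frac{110993}{148096} \approx 0.74947$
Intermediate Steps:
$\frac{236293 - 125300}{333538 - 185442} = \frac{110993}{333538 - 185442} = \frac{110993}{148096}$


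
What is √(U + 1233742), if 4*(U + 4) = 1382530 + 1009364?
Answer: 3*√814094/2 ≈ 1353.4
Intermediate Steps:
U = 1195939/2 (U = -4 + (1382530 + 1009364)/4 = -4 + (¼)*2391894 = -4 + 1195947/2 = 1195939/2 ≈ 5.9797e+5)
√(U + 1233742) = √(1195939/2 + 1233742) = √(3663423/2) = 3*√814094/2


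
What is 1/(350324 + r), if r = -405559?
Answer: -1/55235 ≈ -1.8104e-5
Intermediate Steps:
1/(350324 + r) = 1/(350324 - 405559) = 1/(-55235) = -1/55235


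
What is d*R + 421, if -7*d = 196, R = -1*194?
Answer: 5853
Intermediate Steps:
R = -194
d = -28 (d = -⅐*196 = -28)
d*R + 421 = -28*(-194) + 421 = 5432 + 421 = 5853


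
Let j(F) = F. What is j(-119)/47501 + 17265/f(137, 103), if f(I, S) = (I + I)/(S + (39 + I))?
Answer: 228809196829/13015274 ≈ 17580.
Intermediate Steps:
f(I, S) = 2*I/(39 + I + S) (f(I, S) = (2*I)/(39 + I + S) = 2*I/(39 + I + S))
j(-119)/47501 + 17265/f(137, 103) = -119/47501 + 17265/((2*137/(39 + 137 + 103))) = -119*1/47501 + 17265/((2*137/279)) = -119/47501 + 17265/((2*137*(1/279))) = -119/47501 + 17265/(274/279) = -119/47501 + 17265*(279/274) = -119/47501 + 4816935/274 = 228809196829/13015274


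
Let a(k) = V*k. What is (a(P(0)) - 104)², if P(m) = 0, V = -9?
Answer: 10816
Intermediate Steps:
a(k) = -9*k
(a(P(0)) - 104)² = (-9*0 - 104)² = (0 - 104)² = (-104)² = 10816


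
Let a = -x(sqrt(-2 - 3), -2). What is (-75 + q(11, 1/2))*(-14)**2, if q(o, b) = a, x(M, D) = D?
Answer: -14308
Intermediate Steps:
a = 2 (a = -1*(-2) = 2)
q(o, b) = 2
(-75 + q(11, 1/2))*(-14)**2 = (-75 + 2)*(-14)**2 = -73*196 = -14308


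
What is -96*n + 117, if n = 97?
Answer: -9195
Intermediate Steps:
-96*n + 117 = -96*97 + 117 = -9312 + 117 = -9195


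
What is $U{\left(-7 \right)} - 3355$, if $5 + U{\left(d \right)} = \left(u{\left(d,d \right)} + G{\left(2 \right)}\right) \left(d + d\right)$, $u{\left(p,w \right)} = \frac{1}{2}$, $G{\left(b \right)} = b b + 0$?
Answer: $-3423$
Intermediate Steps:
$G{\left(b \right)} = b^{2}$ ($G{\left(b \right)} = b^{2} + 0 = b^{2}$)
$u{\left(p,w \right)} = \frac{1}{2}$
$U{\left(d \right)} = -5 + 9 d$ ($U{\left(d \right)} = -5 + \left(\frac{1}{2} + 2^{2}\right) \left(d + d\right) = -5 + \left(\frac{1}{2} + 4\right) 2 d = -5 + \frac{9 \cdot 2 d}{2} = -5 + 9 d$)
$U{\left(-7 \right)} - 3355 = \left(-5 + 9 \left(-7\right)\right) - 3355 = \left(-5 - 63\right) - 3355 = -68 - 3355 = -3423$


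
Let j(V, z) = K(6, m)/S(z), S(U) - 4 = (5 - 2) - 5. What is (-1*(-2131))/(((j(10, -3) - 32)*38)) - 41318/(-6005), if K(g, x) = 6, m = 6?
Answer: 32735781/6617510 ≈ 4.9468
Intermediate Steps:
S(U) = 2 (S(U) = 4 + ((5 - 2) - 5) = 4 + (3 - 5) = 4 - 2 = 2)
j(V, z) = 3 (j(V, z) = 6/2 = 6*(1/2) = 3)
(-1*(-2131))/(((j(10, -3) - 32)*38)) - 41318/(-6005) = (-1*(-2131))/(((3 - 32)*38)) - 41318/(-6005) = 2131/((-29*38)) - 41318*(-1/6005) = 2131/(-1102) + 41318/6005 = 2131*(-1/1102) + 41318/6005 = -2131/1102 + 41318/6005 = 32735781/6617510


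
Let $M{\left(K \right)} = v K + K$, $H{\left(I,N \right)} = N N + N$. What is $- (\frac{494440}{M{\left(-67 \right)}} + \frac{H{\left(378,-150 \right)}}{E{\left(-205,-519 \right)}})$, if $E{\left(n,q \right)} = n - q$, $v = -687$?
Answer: $- \frac{295626215}{3608017} \approx -81.936$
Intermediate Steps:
$H{\left(I,N \right)} = N + N^{2}$ ($H{\left(I,N \right)} = N^{2} + N = N + N^{2}$)
$M{\left(K \right)} = - 686 K$ ($M{\left(K \right)} = - 687 K + K = - 686 K$)
$- (\frac{494440}{M{\left(-67 \right)}} + \frac{H{\left(378,-150 \right)}}{E{\left(-205,-519 \right)}}) = - (\frac{494440}{\left(-686\right) \left(-67\right)} + \frac{\left(-150\right) \left(1 - 150\right)}{-205 - -519}) = - (\frac{494440}{45962} + \frac{\left(-150\right) \left(-149\right)}{-205 + 519}) = - (494440 \cdot \frac{1}{45962} + \frac{22350}{314}) = - (\frac{247220}{22981} + 22350 \cdot \frac{1}{314}) = - (\frac{247220}{22981} + \frac{11175}{157}) = \left(-1\right) \frac{295626215}{3608017} = - \frac{295626215}{3608017}$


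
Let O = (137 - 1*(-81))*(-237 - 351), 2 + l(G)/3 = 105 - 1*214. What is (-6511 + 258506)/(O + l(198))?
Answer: -251995/128517 ≈ -1.9608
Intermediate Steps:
l(G) = -333 (l(G) = -6 + 3*(105 - 1*214) = -6 + 3*(105 - 214) = -6 + 3*(-109) = -6 - 327 = -333)
O = -128184 (O = (137 + 81)*(-588) = 218*(-588) = -128184)
(-6511 + 258506)/(O + l(198)) = (-6511 + 258506)/(-128184 - 333) = 251995/(-128517) = 251995*(-1/128517) = -251995/128517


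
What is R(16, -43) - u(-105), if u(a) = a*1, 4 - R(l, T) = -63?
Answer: 172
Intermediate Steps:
R(l, T) = 67 (R(l, T) = 4 - 1*(-63) = 4 + 63 = 67)
u(a) = a
R(16, -43) - u(-105) = 67 - 1*(-105) = 67 + 105 = 172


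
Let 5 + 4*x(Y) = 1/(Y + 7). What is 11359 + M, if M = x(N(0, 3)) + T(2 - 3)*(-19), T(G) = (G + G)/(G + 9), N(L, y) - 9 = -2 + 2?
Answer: 727201/64 ≈ 11363.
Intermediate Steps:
N(L, y) = 9 (N(L, y) = 9 + (-2 + 2) = 9 + 0 = 9)
T(G) = 2*G/(9 + G) (T(G) = (2*G)/(9 + G) = 2*G/(9 + G))
x(Y) = -5/4 + 1/(4*(7 + Y)) (x(Y) = -5/4 + 1/(4*(Y + 7)) = -5/4 + 1/(4*(7 + Y)))
M = 225/64 (M = (-34 - 5*9)/(4*(7 + 9)) + (2*(2 - 3)/(9 + (2 - 3)))*(-19) = (¼)*(-34 - 45)/16 + (2*(-1)/(9 - 1))*(-19) = (¼)*(1/16)*(-79) + (2*(-1)/8)*(-19) = -79/64 + (2*(-1)*(⅛))*(-19) = -79/64 - ¼*(-19) = -79/64 + 19/4 = 225/64 ≈ 3.5156)
11359 + M = 11359 + 225/64 = 727201/64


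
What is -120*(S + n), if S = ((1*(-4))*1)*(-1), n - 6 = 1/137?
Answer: -164520/137 ≈ -1200.9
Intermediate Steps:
n = 823/137 (n = 6 + 1/137 = 823/137 ≈ 6.0073)
S = 4 (S = -4*1*(-1) = -4*(-1) = 4)
-120*(S + n) = -120*(4 + 823/137) = -120*1371/137 = -164520/137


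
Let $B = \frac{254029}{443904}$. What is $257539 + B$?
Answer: $\frac{114322846285}{443904} \approx 2.5754 \cdot 10^{5}$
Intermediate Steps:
$B = \frac{254029}{443904}$ ($B = 254029 \cdot \frac{1}{443904} = \frac{254029}{443904} \approx 0.57226$)
$257539 + B = 257539 + \frac{254029}{443904} = \frac{114322846285}{443904}$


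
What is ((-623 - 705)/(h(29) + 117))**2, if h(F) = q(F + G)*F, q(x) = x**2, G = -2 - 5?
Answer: 1763584/200307409 ≈ 0.0088044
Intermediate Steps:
G = -7
h(F) = F*(-7 + F)**2 (h(F) = (F - 7)**2*F = (-7 + F)**2*F = F*(-7 + F)**2)
((-623 - 705)/(h(29) + 117))**2 = ((-623 - 705)/(29*(-7 + 29)**2 + 117))**2 = (-1328/(29*22**2 + 117))**2 = (-1328/(29*484 + 117))**2 = (-1328/(14036 + 117))**2 = (-1328/14153)**2 = 1763584/200307409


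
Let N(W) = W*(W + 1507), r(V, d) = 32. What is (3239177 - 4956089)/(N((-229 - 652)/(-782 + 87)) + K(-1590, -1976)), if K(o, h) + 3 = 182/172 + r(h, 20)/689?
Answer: -49140018809575200/54667100013629 ≈ -898.90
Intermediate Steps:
K(o, h) = -112311/59254 (K(o, h) = -3 + (182/172 + 32/689) = -3 + (182*(1/172) + 32*(1/689)) = -3 + (91/86 + 32/689) = -3 + 65451/59254 = -112311/59254)
N(W) = W*(1507 + W)
(3239177 - 4956089)/(N((-229 - 652)/(-782 + 87)) + K(-1590, -1976)) = (3239177 - 4956089)/(((-229 - 652)/(-782 + 87))*(1507 + (-229 - 652)/(-782 + 87)) - 112311/59254) = -1716912/((-881/(-695))*(1507 - 881/(-695)) - 112311/59254) = -1716912/((-881*(-1/695))*(1507 - 881*(-1/695)) - 112311/59254) = -1716912/(881*(1507 + 881/695)/695 - 112311/59254) = -1716912/((881/695)*(1048246/695) - 112311/59254) = -1716912/(923504726/483025 - 112311/59254) = -1716912/54667100013629/28621163350 = -1716912*28621163350/54667100013629 = -49140018809575200/54667100013629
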